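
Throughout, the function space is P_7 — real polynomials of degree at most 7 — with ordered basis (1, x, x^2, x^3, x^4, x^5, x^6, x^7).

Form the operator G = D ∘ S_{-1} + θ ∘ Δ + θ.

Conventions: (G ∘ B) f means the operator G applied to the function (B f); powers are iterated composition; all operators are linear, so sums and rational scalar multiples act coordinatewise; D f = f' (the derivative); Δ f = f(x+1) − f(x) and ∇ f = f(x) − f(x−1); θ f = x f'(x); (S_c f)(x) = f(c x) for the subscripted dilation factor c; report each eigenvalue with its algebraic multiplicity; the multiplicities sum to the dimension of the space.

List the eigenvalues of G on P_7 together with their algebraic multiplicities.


λ = 0 (multiplicity 1), λ = 1 (multiplicity 1), λ = 2 (multiplicity 1), λ = 3 (multiplicity 1), λ = 4 (multiplicity 1), λ = 5 (multiplicity 1), λ = 6 (multiplicity 1), λ = 7 (multiplicity 1)

image of 1: 0
image of x: x - 1
image of x^2: 2x^2 + 4x
image of x^3: 3x^3 + 3x^2 + 3x
image of x^4: 4x^4 + 16x^3 + 12x^2 + 4x
image of x^5: 5x^5 + 15x^4 + 30x^3 + 20x^2 + 5x
image of x^6: 6x^6 + 36x^5 + 60x^4 + 60x^3 + 30x^2 + 6x
image of x^7: 7x^7 + 35x^6 + 105x^5 + 140x^4 + 105x^3 + 42x^2 + 7x
the matrix is upper triangular; its diagonal is (0, 1, 2, 3, 4, 5, 6, 7)
for a triangular matrix the eigenvalues are the diagonal entries, with algebraic multiplicity their repetition count


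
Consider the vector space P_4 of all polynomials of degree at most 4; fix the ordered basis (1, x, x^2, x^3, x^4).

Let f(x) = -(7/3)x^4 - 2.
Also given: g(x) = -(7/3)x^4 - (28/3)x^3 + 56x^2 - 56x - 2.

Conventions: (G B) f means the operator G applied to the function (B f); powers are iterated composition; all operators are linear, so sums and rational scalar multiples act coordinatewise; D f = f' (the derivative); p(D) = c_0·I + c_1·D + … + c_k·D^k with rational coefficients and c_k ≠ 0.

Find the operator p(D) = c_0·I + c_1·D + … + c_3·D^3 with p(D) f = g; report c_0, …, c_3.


D^0 f = -(7/3)x^4 - 2
D^1 f = -(28/3)x^3
D^2 f = -28x^2
D^3 f = -56x
matching coefficients of g against c_0 f + c_1 Df + … from the top degree down determines the c_i
solution: c_0 = 1, c_1 = 1, c_2 = -2, c_3 = 1

c_0 = 1, c_1 = 1, c_2 = -2, c_3 = 1


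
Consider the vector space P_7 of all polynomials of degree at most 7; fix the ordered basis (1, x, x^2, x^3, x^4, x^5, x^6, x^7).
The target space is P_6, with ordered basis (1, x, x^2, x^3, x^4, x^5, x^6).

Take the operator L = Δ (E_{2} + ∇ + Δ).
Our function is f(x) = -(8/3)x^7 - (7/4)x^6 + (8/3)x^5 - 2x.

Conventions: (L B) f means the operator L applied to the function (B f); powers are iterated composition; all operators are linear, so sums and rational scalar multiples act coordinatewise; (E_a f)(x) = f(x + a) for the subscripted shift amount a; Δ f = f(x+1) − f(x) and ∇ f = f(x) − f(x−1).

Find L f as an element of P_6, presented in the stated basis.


E_{2} f = -(8/3)x^7 - (469/12)x^6 - (727/3)x^5 - 825x^4 - (5000/3)x^3 - (5996/3)x^2 - (3958/3)x - 372
∇ f = -(56/3)x^6 + (91/2)x^5 - (215/4)x^4 + (95/3)x^3 - (37/12)x^2 - (31/6)x - 1/4
Δ f = -(56/3)x^6 - (133/2)x^5 - (425/4)x^4 - (305/3)x^3 - (667/12)x^2 - (95/6)x - 15/4
(E_{2} + ∇ + Δ) f = -(8/3)x^7 - (917/12)x^6 - (790/3)x^5 - 985x^4 - (5210/3)x^3 - (6172/3)x^2 - (4021/3)x - 376
Δ (E_{2} + ∇ + Δ) f = -(56/3)x^6 - (1029/2)x^5 - (10225/4)x^4 - 8195x^3 - (179467/12)x^2 - (30117/2)x - 25847/4

g(x) = -(56/3)x^6 - (1029/2)x^5 - (10225/4)x^4 - 8195x^3 - (179467/12)x^2 - (30117/2)x - 25847/4


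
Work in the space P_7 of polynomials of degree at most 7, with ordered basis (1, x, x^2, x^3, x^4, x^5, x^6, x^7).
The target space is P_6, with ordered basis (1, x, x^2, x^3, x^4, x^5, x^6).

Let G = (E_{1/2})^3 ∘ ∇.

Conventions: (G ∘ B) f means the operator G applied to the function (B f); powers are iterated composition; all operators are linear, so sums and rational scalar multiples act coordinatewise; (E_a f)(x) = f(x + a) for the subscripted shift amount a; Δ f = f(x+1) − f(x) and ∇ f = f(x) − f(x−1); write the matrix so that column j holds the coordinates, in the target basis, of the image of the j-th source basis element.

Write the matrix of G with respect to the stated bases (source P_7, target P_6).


the matrix is [[0, 1, 2, 13/4, 5, 121/16, 91/8, 1093/64]; [0, 0, 2, 6, 13, 25, 363/8, 637/8]; [0, 0, 0, 3, 12, 65/2, 75, 2541/16]; [0, 0, 0, 0, 4, 20, 65, 175]; [0, 0, 0, 0, 0, 5, 30, 455/4]; [0, 0, 0, 0, 0, 0, 6, 42]; [0, 0, 0, 0, 0, 0, 0, 7]] (rows listed top to bottom)

image of 1: 0
image of x: 1
image of x^2: 2x + 2
image of x^3: 3x^2 + 6x + 13/4
image of x^4: 4x^3 + 12x^2 + 13x + 5
image of x^5: 5x^4 + 20x^3 + (65/2)x^2 + 25x + 121/16
image of x^6: 6x^5 + 30x^4 + 65x^3 + 75x^2 + (363/8)x + 91/8
image of x^7: 7x^6 + 42x^5 + (455/4)x^4 + 175x^3 + (2541/16)x^2 + (637/8)x + 1093/64
each image's coordinates form column j of the matrix


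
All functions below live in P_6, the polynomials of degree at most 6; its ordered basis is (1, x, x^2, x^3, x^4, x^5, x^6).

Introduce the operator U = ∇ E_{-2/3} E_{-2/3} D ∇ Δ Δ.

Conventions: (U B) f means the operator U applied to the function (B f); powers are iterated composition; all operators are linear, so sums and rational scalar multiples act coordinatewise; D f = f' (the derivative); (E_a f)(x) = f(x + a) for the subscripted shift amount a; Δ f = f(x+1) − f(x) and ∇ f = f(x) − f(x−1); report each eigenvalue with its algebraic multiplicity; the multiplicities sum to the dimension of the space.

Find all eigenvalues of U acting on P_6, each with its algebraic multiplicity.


image of 1: 0
image of x: 0
image of x^2: 0
image of x^3: 0
image of x^4: 0
image of x^5: 120
image of x^6: 720x - 960
the matrix is upper triangular; its diagonal is (0, 0, 0, 0, 0, 0, 0)
for a triangular matrix the eigenvalues are the diagonal entries, with algebraic multiplicity their repetition count

λ = 0 (multiplicity 7)


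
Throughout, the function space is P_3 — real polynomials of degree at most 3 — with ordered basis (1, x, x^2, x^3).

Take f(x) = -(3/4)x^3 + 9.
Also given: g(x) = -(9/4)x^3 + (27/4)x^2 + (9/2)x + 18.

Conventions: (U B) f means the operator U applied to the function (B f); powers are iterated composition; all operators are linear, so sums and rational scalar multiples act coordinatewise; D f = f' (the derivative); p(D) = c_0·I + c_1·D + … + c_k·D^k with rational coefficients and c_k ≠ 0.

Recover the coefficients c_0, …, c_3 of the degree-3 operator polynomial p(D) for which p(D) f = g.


p(D) = 3·I − 3·D − D^2 + 2·D^3, i.e. c_0 = 3, c_1 = -3, c_2 = -1, c_3 = 2

D^0 f = -(3/4)x^3 + 9
D^1 f = -(9/4)x^2
D^2 f = -(9/2)x
D^3 f = -9/2
matching coefficients of g against c_0 f + c_1 Df + … from the top degree down determines the c_i
solution: c_0 = 3, c_1 = -3, c_2 = -1, c_3 = 2


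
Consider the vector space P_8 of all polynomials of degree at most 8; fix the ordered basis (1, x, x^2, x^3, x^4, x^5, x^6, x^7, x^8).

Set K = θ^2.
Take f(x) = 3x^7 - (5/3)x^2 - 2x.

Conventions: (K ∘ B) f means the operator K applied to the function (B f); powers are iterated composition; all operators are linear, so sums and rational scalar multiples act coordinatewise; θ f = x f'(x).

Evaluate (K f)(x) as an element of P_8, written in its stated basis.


the result is g(x) = 147x^7 - (20/3)x^2 - 2x

θ f = 21x^7 - (10/3)x^2 - 2x
θ θ f = 147x^7 - (20/3)x^2 - 2x


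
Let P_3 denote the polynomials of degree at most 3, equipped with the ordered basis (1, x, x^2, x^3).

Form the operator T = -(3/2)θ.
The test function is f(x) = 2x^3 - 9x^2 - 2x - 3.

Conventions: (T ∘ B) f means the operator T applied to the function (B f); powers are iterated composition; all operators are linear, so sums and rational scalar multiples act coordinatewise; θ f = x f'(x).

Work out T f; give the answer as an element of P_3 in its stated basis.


θ f = 6x^3 - 18x^2 - 2x
(-(3/2)θ) f = -9x^3 + 27x^2 + 3x

the result is g(x) = -9x^3 + 27x^2 + 3x


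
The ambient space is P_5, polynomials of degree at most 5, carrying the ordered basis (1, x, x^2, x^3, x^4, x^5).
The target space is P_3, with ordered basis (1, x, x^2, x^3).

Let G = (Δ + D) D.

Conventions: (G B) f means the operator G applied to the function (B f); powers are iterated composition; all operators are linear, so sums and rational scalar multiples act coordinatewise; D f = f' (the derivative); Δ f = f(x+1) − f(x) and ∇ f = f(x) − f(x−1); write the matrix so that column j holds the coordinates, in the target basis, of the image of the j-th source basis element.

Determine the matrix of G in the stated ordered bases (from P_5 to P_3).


image of 1: 0
image of x: 0
image of x^2: 4
image of x^3: 12x + 3
image of x^4: 24x^2 + 12x + 4
image of x^5: 40x^3 + 30x^2 + 20x + 5
each image's coordinates form column j of the matrix

the matrix is [[0, 0, 4, 3, 4, 5]; [0, 0, 0, 12, 12, 20]; [0, 0, 0, 0, 24, 30]; [0, 0, 0, 0, 0, 40]] (rows listed top to bottom)


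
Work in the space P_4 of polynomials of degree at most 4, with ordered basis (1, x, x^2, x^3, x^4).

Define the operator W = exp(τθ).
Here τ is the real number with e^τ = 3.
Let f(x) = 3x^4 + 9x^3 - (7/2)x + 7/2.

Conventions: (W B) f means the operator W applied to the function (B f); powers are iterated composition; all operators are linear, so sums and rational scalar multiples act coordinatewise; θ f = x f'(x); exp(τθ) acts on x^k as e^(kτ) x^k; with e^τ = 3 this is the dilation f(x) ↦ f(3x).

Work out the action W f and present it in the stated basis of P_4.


exp(τθ) x^k = e^(kτ) x^k; with e^τ = 3 this sends x^k to 3^k x^k
x ↦ 3 x
x^3 ↦ 27 x^3
x^4 ↦ 81 x^4
applying this coordinatewise to f: exp(τθ) f = 243x^4 + 243x^3 - (21/2)x + 7/2

g(x) = 243x^4 + 243x^3 - (21/2)x + 7/2


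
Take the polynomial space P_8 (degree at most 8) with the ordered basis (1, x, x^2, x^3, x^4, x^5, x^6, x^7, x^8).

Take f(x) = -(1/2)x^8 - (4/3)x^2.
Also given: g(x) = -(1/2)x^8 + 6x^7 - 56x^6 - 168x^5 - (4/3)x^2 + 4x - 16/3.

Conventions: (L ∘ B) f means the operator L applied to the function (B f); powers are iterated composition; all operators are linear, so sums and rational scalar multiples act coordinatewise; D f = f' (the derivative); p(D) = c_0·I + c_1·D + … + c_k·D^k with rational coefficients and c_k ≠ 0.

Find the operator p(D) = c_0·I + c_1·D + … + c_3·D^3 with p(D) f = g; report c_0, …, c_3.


D^0 f = -(1/2)x^8 - (4/3)x^2
D^1 f = -4x^7 - (8/3)x
D^2 f = -28x^6 - 8/3
D^3 f = -168x^5
matching coefficients of g against c_0 f + c_1 Df + … from the top degree down determines the c_i
solution: c_0 = 1, c_1 = -3/2, c_2 = 2, c_3 = 1

c_0 = 1, c_1 = -3/2, c_2 = 2, c_3 = 1


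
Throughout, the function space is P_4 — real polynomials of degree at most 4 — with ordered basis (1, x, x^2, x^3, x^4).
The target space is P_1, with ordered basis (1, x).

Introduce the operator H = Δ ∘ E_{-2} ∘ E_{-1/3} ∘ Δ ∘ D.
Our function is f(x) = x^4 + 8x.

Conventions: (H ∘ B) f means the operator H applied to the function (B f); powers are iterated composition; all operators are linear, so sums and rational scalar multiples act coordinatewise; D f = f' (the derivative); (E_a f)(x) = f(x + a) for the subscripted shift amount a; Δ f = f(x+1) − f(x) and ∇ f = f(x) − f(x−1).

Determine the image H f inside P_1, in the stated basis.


D f = 4x^3 + 8
Δ D f = 12x^2 + 12x + 4
E_{-1/3} (Δ ∘ D) f = 12x^2 + 4x + 4/3
E_{-2} E_{-1/3} (Δ ∘ D) f = 12x^2 - 44x + 124/3
Δ (E_{-2} ∘ E_{-1/3}) (Δ ∘ D) f = 24x - 32

the image equals g(x) = 24x - 32


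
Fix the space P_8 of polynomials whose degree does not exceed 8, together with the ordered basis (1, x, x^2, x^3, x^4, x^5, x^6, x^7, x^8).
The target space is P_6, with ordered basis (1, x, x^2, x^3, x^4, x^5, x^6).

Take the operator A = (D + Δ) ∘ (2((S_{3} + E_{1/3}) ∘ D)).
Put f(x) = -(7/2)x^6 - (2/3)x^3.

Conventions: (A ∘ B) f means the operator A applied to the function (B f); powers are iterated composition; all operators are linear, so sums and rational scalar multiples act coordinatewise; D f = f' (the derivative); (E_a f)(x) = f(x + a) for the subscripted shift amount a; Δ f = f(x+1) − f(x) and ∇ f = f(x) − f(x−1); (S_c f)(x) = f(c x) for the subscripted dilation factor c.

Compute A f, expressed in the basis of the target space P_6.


the result is g(x) = -102480x^4 - 103040x^3 - 103180x^2 - (466940/9)x - 281630/27

D f = -21x^5 - 2x^2
S_{3} D f = -5103x^5 - 18x^2
E_{1/3} D f = -21x^5 - 35x^4 - (70/3)x^3 - (88/9)x^2 - (71/27)x - 25/81
(S_{3} + E_{1/3}) D f = -5124x^5 - 35x^4 - (70/3)x^3 - (250/9)x^2 - (71/27)x - 25/81
(2((S_{3} + E_{1/3}) ∘ D)) f = -10248x^5 - 70x^4 - (140/3)x^3 - (500/9)x^2 - (142/27)x - 50/81
D (2((S_{3} + E_{1/3}) ∘ D)) f = -51240x^4 - 280x^3 - 140x^2 - (1000/9)x - 142/27
Δ (2((S_{3} + E_{1/3}) ∘ D)) f = -51240x^4 - 102760x^3 - 103040x^2 - (465940/9)x - 281488/27
(D + Δ) (2((S_{3} + E_{1/3}) ∘ D)) f = -102480x^4 - 103040x^3 - 103180x^2 - (466940/9)x - 281630/27


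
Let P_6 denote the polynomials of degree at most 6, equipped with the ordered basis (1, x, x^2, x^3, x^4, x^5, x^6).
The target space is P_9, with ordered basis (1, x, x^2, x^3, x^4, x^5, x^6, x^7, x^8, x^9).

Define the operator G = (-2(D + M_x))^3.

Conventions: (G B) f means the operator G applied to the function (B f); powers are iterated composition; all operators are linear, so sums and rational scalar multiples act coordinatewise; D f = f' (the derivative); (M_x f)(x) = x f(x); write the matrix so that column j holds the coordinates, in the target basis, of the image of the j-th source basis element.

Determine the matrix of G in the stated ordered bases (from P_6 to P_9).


the matrix is [[0, -24, 0, -48, 0, 0, 0]; [-24, 0, -96, 0, -192, 0, 0]; [0, -48, 0, -216, 0, -480, 0]; [-8, 0, -72, 0, -384, 0, -960]; [0, -8, 0, -96, 0, -600, 0]; [0, 0, -8, 0, -120, 0, -864]; [0, 0, 0, -8, 0, -144, 0]; [0, 0, 0, 0, -8, 0, -168]; [0, 0, 0, 0, 0, -8, 0]; [0, 0, 0, 0, 0, 0, -8]] (rows listed top to bottom)

image of 1: -8x^3 - 24x
image of x: -8x^4 - 48x^2 - 24
image of x^2: -8x^5 - 72x^3 - 96x
image of x^3: -8x^6 - 96x^4 - 216x^2 - 48
image of x^4: -8x^7 - 120x^5 - 384x^3 - 192x
image of x^5: -8x^8 - 144x^6 - 600x^4 - 480x^2
image of x^6: -8x^9 - 168x^7 - 864x^5 - 960x^3
each image's coordinates form column j of the matrix


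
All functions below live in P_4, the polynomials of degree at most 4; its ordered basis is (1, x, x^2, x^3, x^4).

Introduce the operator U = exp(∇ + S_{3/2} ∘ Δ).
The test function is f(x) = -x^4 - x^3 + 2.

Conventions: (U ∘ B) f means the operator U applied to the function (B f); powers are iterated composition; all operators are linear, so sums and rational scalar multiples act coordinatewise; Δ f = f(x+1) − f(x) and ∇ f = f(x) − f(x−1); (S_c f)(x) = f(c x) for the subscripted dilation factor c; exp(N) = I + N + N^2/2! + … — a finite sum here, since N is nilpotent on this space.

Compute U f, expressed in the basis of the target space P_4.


order-1 term: -(35/2)x^3 - (69/4)x^2 - (23/2)x - 2
order-2 term: -(1365/16)x^2 - (225/4)x - 29
order-3 term: -(2275/16)x - 75/2
order-4 term: -2275/32
the series for exp(∇ + S_{3/2} ∘ Δ) f terminates at order 4
exp(∇ + S_{3/2} ∘ Δ) f = -x^4 - (37/2)x^3 - (1641/16)x^2 - (3359/16)x - 4403/32

the result is g(x) = -x^4 - (37/2)x^3 - (1641/16)x^2 - (3359/16)x - 4403/32


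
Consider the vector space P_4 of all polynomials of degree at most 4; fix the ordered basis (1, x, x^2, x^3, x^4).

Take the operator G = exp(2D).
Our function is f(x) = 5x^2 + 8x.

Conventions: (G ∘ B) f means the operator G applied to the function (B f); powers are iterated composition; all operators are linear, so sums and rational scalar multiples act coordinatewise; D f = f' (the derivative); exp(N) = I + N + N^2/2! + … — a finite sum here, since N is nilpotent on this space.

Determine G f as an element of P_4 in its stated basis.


order-1 term: 20x + 16
order-2 term: 20
the series for exp(2D) f terminates at order 2
exp(2D) f = 5x^2 + 28x + 36

the image equals g(x) = 5x^2 + 28x + 36


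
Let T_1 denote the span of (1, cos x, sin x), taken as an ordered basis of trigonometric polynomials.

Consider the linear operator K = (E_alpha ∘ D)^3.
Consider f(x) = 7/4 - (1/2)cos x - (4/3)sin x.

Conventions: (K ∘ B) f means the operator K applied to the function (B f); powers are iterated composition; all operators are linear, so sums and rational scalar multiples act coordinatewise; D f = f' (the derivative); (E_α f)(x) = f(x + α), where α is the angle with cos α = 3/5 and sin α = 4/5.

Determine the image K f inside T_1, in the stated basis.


D f = -(4/3)cos x + (1/2)sin x
E_alpha D f = -(2/5)cos x + (41/30)sin x
D (E_alpha ∘ D) f = (41/30)cos x + (2/5)sin x
E_alpha D (E_alpha ∘ D) f = (57/50)cos x - (64/75)sin x
D (E_alpha ∘ D) (E_alpha ∘ D) f = -(64/75)cos x - (57/50)sin x
E_alpha D (E_alpha ∘ D) (E_alpha ∘ D) f = -(178/125)cos x - (1/750)sin x

the result is g(x) = -(178/125)cos x - (1/750)sin x


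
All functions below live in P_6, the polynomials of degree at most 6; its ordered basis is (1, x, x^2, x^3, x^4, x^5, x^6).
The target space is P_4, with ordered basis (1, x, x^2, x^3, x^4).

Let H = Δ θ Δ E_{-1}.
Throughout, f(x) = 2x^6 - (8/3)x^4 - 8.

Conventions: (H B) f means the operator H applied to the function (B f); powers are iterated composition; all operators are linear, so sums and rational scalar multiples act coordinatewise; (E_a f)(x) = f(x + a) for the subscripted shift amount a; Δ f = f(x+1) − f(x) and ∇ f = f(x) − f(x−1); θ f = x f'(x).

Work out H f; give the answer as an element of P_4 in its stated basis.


E_{-1} f = 2x^6 - 12x^5 + (82/3)x^4 - (88/3)x^3 + 14x^2 - (4/3)x - 26/3
Δ E_{-1} f = 12x^5 - 30x^4 + (88/3)x^3 - 14x^2 + (4/3)x + 2/3
θ (Δ E_{-1}) f = 60x^5 - 120x^4 + 88x^3 - 28x^2 + (4/3)x
Δ θ (Δ E_{-1}) f = 300x^4 + 120x^3 + 144x^2 + 28x + 4/3

the image equals g(x) = 300x^4 + 120x^3 + 144x^2 + 28x + 4/3


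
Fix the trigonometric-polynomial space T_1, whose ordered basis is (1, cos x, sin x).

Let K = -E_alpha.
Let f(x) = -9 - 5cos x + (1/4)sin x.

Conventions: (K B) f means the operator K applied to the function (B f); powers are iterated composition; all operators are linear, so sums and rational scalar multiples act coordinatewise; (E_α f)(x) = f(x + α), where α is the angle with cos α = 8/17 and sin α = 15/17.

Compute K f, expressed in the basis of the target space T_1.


the result is g(x) = 9 + (145/68)cos x - (77/17)sin x

E_alpha f = -9 - (145/68)cos x + (77/17)sin x
(-E_alpha) f = 9 + (145/68)cos x - (77/17)sin x


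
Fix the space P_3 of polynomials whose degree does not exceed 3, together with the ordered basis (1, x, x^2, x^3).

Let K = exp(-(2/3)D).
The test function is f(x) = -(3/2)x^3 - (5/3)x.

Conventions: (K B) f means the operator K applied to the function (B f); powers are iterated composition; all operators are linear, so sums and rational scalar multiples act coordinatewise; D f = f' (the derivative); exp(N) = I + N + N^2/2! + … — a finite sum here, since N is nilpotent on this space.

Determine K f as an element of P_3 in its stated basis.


the result is g(x) = -(3/2)x^3 + 3x^2 - (11/3)x + 14/9

order-1 term: 3x^2 + 10/9
order-2 term: -2x
order-3 term: 4/9
the series for exp(-(2/3)D) f terminates at order 3
exp(-(2/3)D) f = -(3/2)x^3 + 3x^2 - (11/3)x + 14/9


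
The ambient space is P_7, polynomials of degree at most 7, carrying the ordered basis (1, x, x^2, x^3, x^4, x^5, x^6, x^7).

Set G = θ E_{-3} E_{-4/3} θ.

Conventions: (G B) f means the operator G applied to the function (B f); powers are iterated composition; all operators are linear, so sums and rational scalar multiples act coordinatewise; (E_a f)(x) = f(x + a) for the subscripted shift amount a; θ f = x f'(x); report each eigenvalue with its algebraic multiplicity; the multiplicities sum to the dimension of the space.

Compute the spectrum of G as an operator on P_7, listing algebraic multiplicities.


image of 1: 0
image of x: x
image of x^2: 4x^2 - (52/3)x
image of x^3: 9x^3 - 78x^2 + 169x
image of x^4: 16x^4 - 208x^3 + (2704/3)x^2 - (35152/27)x
image of x^5: 25x^5 - (1300/3)x^4 + (8450/3)x^3 - (219700/27)x^2 + (714025/81)x
image of x^6: 36x^6 - 780x^5 + 6760x^4 - (87880/3)x^3 + (571220/9)x^2 - (1485172/27)x
image of x^7: 49x^7 - 1274x^6 + (41405/3)x^5 - (2153060/27)x^4 + (6997445/27)x^3 - (36386714/81)x^2 + (236513641/729)x
the matrix is upper triangular; its diagonal is (0, 1, 4, 9, 16, 25, 36, 49)
for a triangular matrix the eigenvalues are the diagonal entries, with algebraic multiplicity their repetition count

λ = 0 (multiplicity 1), λ = 1 (multiplicity 1), λ = 4 (multiplicity 1), λ = 9 (multiplicity 1), λ = 16 (multiplicity 1), λ = 25 (multiplicity 1), λ = 36 (multiplicity 1), λ = 49 (multiplicity 1)


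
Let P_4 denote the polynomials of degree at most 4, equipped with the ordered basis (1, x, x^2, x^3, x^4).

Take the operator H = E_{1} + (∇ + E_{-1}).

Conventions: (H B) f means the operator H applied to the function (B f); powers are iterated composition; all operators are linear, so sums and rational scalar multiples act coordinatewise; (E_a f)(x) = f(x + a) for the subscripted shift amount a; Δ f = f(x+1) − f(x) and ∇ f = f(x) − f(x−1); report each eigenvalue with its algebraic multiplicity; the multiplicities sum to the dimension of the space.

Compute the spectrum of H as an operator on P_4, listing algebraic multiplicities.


λ = 2 (multiplicity 5)

image of 1: 2
image of x: 2x + 1
image of x^2: 2x^2 + 2x + 1
image of x^3: 2x^3 + 3x^2 + 3x + 1
image of x^4: 2x^4 + 4x^3 + 6x^2 + 4x + 1
the matrix is upper triangular; its diagonal is (2, 2, 2, 2, 2)
for a triangular matrix the eigenvalues are the diagonal entries, with algebraic multiplicity their repetition count


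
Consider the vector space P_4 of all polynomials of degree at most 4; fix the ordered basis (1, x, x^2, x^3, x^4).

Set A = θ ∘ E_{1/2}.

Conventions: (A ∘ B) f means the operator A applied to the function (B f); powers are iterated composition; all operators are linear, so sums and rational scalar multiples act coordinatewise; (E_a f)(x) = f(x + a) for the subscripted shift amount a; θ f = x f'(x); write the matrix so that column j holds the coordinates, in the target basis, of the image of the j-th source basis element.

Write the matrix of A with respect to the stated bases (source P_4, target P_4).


image of 1: 0
image of x: x
image of x^2: 2x^2 + x
image of x^3: 3x^3 + 3x^2 + (3/4)x
image of x^4: 4x^4 + 6x^3 + 3x^2 + (1/2)x
each image's coordinates form column j of the matrix

the matrix is [[0, 0, 0, 0, 0]; [0, 1, 1, 3/4, 1/2]; [0, 0, 2, 3, 3]; [0, 0, 0, 3, 6]; [0, 0, 0, 0, 4]] (rows listed top to bottom)


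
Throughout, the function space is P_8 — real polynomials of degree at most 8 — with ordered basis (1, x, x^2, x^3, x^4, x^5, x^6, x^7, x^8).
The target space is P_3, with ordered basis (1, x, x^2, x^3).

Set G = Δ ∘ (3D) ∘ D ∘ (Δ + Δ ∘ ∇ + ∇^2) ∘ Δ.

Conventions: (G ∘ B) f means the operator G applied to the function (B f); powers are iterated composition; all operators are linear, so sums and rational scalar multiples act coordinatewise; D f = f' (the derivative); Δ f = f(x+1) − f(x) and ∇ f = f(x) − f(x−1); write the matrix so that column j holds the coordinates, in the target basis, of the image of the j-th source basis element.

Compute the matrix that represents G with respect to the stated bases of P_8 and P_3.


image of 1: 0
image of x: 0
image of x^2: 0
image of x^3: 0
image of x^4: 0
image of x^5: 360
image of x^6: 2160x + 7560
image of x^7: 7560x^2 + 52920x + 34020
image of x^8: 20160x^3 + 211680x^2 + 272160x + 191520
each image's coordinates form column j of the matrix

the matrix is [[0, 0, 0, 0, 0, 360, 7560, 34020, 191520]; [0, 0, 0, 0, 0, 0, 2160, 52920, 272160]; [0, 0, 0, 0, 0, 0, 0, 7560, 211680]; [0, 0, 0, 0, 0, 0, 0, 0, 20160]] (rows listed top to bottom)


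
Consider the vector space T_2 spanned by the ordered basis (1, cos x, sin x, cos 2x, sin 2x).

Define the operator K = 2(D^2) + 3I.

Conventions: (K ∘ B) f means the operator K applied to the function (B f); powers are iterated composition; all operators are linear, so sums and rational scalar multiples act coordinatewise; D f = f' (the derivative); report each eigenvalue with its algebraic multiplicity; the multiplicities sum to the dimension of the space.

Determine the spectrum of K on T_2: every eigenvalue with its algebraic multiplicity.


image of 1: 3
image of cos x: cos x
image of sin x: sin x
image of cos 2x: -5cos 2x
image of sin 2x: -5sin 2x
the matrix is diagonal; its diagonal is (3, 1, 1, -5, -5)
for a triangular matrix the eigenvalues are the diagonal entries, with algebraic multiplicity their repetition count

λ = -5 (multiplicity 2), λ = 1 (multiplicity 2), λ = 3 (multiplicity 1)


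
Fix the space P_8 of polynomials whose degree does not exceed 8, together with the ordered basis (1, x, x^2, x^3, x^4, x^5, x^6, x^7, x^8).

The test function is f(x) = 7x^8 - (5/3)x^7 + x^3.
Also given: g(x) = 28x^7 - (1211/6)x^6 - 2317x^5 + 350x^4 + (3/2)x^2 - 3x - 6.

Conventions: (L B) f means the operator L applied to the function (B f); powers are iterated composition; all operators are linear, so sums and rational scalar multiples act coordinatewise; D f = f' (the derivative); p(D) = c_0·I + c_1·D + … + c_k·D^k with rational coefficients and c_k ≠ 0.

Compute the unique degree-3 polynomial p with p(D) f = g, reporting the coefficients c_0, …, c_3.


D^0 f = 7x^8 - (5/3)x^7 + x^3
D^1 f = 56x^7 - (35/3)x^6 + 3x^2
D^2 f = 392x^6 - 70x^5 + 6x
D^3 f = 2352x^5 - 350x^4 + 6
matching coefficients of g against c_0 f + c_1 Df + … from the top degree down determines the c_i
solution: c_0 = 0, c_1 = 1/2, c_2 = -1/2, c_3 = -1

p(D) = (1/2)·D − (1/2)·D^2 − D^3, i.e. c_0 = 0, c_1 = 1/2, c_2 = -1/2, c_3 = -1


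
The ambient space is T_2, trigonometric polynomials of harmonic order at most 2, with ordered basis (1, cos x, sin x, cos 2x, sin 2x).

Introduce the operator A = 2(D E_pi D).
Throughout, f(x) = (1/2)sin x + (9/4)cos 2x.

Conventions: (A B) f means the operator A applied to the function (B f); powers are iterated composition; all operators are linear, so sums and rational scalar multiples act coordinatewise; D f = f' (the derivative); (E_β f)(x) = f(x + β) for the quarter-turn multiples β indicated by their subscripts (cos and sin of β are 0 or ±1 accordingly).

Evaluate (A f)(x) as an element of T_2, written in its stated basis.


g(x) = sin x - 18cos 2x

D f = (1/2)cos x - (9/2)sin 2x
E_pi D f = -(1/2)cos x - (9/2)sin 2x
D E_pi D f = (1/2)sin x - 9cos 2x
(2(D E_pi D)) f = sin x - 18cos 2x


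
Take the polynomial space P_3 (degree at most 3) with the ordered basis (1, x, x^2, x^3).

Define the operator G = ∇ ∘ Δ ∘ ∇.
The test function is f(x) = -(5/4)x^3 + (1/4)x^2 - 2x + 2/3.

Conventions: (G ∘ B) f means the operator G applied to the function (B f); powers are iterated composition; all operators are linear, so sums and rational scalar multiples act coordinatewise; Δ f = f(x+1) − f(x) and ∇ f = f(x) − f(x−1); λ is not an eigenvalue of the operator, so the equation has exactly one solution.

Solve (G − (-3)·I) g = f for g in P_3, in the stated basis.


write g with unknown coordinates in the stated basis and equate coefficients in (G − (-3)·I) g = f
solving from the highest basis element down gives g = -(5/12)x^3 + (1/12)x^2 - (2/3)x + 19/18
check: G g = -5/2
so G g − (-3)·g = -(5/4)x^3 + (1/4)x^2 - 2x + 2/3 = f ✓

the result is g(x) = -(5/12)x^3 + (1/12)x^2 - (2/3)x + 19/18


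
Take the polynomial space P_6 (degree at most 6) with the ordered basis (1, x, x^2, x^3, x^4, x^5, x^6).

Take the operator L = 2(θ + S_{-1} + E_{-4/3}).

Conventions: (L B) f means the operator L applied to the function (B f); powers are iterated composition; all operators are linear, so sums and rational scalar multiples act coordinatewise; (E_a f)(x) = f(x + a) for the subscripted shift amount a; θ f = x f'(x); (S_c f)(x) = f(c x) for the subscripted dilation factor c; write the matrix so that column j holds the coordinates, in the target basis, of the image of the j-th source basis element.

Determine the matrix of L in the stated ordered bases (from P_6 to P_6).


the matrix is [[4, -8/3, 32/9, -128/27, 512/81, -2048/243, 8192/729]; [0, 2, -16/3, 32/3, -512/27, 2560/81, -4096/81]; [0, 0, 8, -8, 64/3, -1280/27, 2560/27]; [0, 0, 0, 6, -32/3, 320/9, -2560/27]; [0, 0, 0, 0, 12, -40/3, 160/3]; [0, 0, 0, 0, 0, 10, -16]; [0, 0, 0, 0, 0, 0, 16]] (rows listed top to bottom)

image of 1: 4
image of x: 2x - 8/3
image of x^2: 8x^2 - (16/3)x + 32/9
image of x^3: 6x^3 - 8x^2 + (32/3)x - 128/27
image of x^4: 12x^4 - (32/3)x^3 + (64/3)x^2 - (512/27)x + 512/81
image of x^5: 10x^5 - (40/3)x^4 + (320/9)x^3 - (1280/27)x^2 + (2560/81)x - 2048/243
image of x^6: 16x^6 - 16x^5 + (160/3)x^4 - (2560/27)x^3 + (2560/27)x^2 - (4096/81)x + 8192/729
each image's coordinates form column j of the matrix


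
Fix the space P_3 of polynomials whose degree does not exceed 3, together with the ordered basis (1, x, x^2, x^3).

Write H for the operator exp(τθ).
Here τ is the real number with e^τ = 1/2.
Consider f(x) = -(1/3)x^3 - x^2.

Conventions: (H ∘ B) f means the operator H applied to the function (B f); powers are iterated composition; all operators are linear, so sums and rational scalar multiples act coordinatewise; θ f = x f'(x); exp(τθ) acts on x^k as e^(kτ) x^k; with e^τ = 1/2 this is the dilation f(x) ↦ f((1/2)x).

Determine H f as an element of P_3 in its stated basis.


exp(τθ) x^k = e^(kτ) x^k; with e^τ = 1/2 this sends x^k to (1/2)^k x^k
x^2 ↦ 1/4 x^2
x^3 ↦ 1/8 x^3
applying this coordinatewise to f: exp(τθ) f = -(1/24)x^3 - (1/4)x^2

the image equals g(x) = -(1/24)x^3 - (1/4)x^2


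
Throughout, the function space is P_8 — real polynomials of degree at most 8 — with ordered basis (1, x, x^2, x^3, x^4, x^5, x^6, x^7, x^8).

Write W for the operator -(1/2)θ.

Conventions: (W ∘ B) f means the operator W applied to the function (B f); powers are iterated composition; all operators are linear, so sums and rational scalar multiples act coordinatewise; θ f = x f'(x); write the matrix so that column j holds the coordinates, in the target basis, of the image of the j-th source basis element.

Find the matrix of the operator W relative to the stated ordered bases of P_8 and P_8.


image of 1: 0
image of x: -(1/2)x
image of x^2: -x^2
image of x^3: -(3/2)x^3
image of x^4: -2x^4
image of x^5: -(5/2)x^5
image of x^6: -3x^6
image of x^7: -(7/2)x^7
image of x^8: -4x^8
each image's coordinates form column j of the matrix

the matrix is [[0, 0, 0, 0, 0, 0, 0, 0, 0]; [0, -1/2, 0, 0, 0, 0, 0, 0, 0]; [0, 0, -1, 0, 0, 0, 0, 0, 0]; [0, 0, 0, -3/2, 0, 0, 0, 0, 0]; [0, 0, 0, 0, -2, 0, 0, 0, 0]; [0, 0, 0, 0, 0, -5/2, 0, 0, 0]; [0, 0, 0, 0, 0, 0, -3, 0, 0]; [0, 0, 0, 0, 0, 0, 0, -7/2, 0]; [0, 0, 0, 0, 0, 0, 0, 0, -4]] (rows listed top to bottom)


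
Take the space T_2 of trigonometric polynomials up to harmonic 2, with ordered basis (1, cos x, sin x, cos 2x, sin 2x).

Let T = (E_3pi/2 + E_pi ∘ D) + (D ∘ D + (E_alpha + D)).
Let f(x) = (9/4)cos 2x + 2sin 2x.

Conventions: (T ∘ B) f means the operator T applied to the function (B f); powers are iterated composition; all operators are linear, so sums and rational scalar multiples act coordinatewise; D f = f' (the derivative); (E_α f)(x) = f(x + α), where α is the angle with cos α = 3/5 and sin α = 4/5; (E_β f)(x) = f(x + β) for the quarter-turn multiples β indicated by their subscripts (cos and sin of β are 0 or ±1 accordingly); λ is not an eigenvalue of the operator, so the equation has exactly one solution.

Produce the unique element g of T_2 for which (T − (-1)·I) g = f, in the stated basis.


write g with unknown coordinates in the stated basis and equate coefficients in (T − (-1)·I) g = f
solving from the highest basis element down gives g = -(1955/4292)cos 2x + (65/1073)sin 2x
check: T g = (2903/1073)cos 2x + (2081/1073)sin 2x
so T g − (-1)·g = (9/4)cos 2x + 2sin 2x = f ✓

the result is g(x) = -(1955/4292)cos 2x + (65/1073)sin 2x


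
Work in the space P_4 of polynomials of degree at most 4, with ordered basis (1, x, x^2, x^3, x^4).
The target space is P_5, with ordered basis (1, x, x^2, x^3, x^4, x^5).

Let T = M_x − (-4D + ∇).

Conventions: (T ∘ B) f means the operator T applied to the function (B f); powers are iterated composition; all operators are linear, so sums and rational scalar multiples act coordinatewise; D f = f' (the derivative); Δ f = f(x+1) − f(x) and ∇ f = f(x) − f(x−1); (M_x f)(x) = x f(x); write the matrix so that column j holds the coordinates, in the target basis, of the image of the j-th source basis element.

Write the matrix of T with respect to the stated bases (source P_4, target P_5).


the matrix is [[0, 3, 1, -1, 1]; [1, 0, 6, 3, -4]; [0, 1, 0, 9, 6]; [0, 0, 1, 0, 12]; [0, 0, 0, 1, 0]; [0, 0, 0, 0, 1]] (rows listed top to bottom)

image of 1: x
image of x: x^2 + 3
image of x^2: x^3 + 6x + 1
image of x^3: x^4 + 9x^2 + 3x - 1
image of x^4: x^5 + 12x^3 + 6x^2 - 4x + 1
each image's coordinates form column j of the matrix


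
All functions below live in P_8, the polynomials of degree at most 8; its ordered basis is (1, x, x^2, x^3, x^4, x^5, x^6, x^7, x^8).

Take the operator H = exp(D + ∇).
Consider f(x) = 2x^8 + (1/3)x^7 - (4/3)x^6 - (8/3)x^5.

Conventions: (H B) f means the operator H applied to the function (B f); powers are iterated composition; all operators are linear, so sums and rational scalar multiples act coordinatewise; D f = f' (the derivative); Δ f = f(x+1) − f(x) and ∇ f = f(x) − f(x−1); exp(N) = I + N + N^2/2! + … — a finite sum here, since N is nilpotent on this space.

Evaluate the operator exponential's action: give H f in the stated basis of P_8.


g(x) = 2x^8 + (97/3)x^7 + (514/3)x^6 + (1015/3)x^5 + (685/3)x^4 + (598/3)x^3 + 181x^2 - 103x - 6

order-1 term: 32x^7 - (154/3)x^6 + 89x^5 - 135x^4 + (301/3)x^3 - (167/3)x^2 + 19x - 3
order-2 term: 224x^6 - 644x^5 + 1390x^4 - (6175/3)x^3 + 1872x^2 - (3061/3)x + 752/3
order-3 term: 896x^5 - (9800/3)x^4 + (22040/3)x^3 - (30490/3)x^2 + 7929x - 2743
order-4 term: 2240x^4 - (26320/3)x^3 + 18160x^2 - 20060x + 28148/3
order-5 term: 3584x^3 - 13216x^2 + 21584x - 41576/3
order-6 term: 3584x^2 - (31808/3)x + 29984/3
order-7 term: 2048x - 10624/3
order-8 term: 512
the series for exp(D + ∇) f terminates at order 8
exp(D + ∇) f = 2x^8 + (97/3)x^7 + (514/3)x^6 + (1015/3)x^5 + (685/3)x^4 + (598/3)x^3 + 181x^2 - 103x - 6


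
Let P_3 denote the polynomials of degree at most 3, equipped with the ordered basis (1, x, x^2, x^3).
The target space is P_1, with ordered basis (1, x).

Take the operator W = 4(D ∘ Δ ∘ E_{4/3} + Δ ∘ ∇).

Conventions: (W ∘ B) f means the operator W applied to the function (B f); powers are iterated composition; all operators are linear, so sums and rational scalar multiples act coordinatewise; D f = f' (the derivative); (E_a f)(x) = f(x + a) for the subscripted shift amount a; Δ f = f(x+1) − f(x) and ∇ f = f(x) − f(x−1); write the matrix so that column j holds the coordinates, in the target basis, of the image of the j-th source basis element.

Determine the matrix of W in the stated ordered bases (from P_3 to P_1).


the matrix is [[0, 0, 16, 44]; [0, 0, 0, 48]] (rows listed top to bottom)

image of 1: 0
image of x: 0
image of x^2: 16
image of x^3: 48x + 44
each image's coordinates form column j of the matrix


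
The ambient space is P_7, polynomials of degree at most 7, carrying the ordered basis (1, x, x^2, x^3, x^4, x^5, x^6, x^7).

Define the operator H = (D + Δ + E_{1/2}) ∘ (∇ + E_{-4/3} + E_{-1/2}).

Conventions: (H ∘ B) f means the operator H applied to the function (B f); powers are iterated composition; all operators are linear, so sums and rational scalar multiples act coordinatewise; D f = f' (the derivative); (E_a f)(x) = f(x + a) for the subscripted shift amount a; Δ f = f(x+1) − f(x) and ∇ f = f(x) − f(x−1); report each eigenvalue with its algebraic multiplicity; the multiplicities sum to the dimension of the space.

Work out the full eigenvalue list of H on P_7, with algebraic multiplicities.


image of 1: 2
image of x: 2x + 25/6
image of x^2: 2x^2 + (25/3)x - 23/36
image of x^3: 2x^3 + (25/2)x^2 - (23/12)x + 1153/216
image of x^4: 2x^4 + (50/3)x^3 - (23/6)x^2 + (1153/54)x - 8615/1296
image of x^5: 2x^5 + (125/6)x^4 - (115/18)x^3 + (5765/108)x^2 - (43075/1296)x + 117013/7776
image of x^6: 2x^6 + 25x^5 - (115/12)x^4 + (5765/54)x^3 - (43075/432)x^2 + (117013/1296)x - 1061603/46656
image of x^7: 2x^7 + (175/6)x^6 - (161/12)x^5 + (40355/216)x^4 - (301525/1296)x^3 + (819091/2592)x^2 - (7431221/46656)x + 11108761/279936
the matrix is upper triangular; its diagonal is (2, 2, 2, 2, 2, 2, 2, 2)
for a triangular matrix the eigenvalues are the diagonal entries, with algebraic multiplicity their repetition count

λ = 2 (multiplicity 8)


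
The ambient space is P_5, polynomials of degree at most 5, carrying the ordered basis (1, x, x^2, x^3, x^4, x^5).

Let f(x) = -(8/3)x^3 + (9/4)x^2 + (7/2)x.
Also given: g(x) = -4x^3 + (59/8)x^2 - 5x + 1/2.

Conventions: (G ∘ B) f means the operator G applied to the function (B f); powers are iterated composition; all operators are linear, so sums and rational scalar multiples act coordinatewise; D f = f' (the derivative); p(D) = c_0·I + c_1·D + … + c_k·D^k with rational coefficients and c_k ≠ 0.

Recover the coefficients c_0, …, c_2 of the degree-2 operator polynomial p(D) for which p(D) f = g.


p(D) = (3/2)·I − (1/2)·D + (1/2)·D^2, i.e. c_0 = 3/2, c_1 = -1/2, c_2 = 1/2

D^0 f = -(8/3)x^3 + (9/4)x^2 + (7/2)x
D^1 f = -8x^2 + (9/2)x + 7/2
D^2 f = -16x + 9/2
matching coefficients of g against c_0 f + c_1 Df + … from the top degree down determines the c_i
solution: c_0 = 3/2, c_1 = -1/2, c_2 = 1/2


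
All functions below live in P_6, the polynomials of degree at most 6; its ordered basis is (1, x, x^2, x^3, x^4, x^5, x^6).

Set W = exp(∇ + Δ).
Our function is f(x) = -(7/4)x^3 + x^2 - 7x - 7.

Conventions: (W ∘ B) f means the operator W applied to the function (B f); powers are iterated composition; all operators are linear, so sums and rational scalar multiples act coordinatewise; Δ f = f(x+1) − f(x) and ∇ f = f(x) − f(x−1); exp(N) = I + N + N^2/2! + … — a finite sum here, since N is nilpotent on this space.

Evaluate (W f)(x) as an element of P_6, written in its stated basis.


order-1 term: -(21/2)x^2 + 4x - 35/2
order-2 term: -21x + 4
order-3 term: -14
the series for exp(∇ + Δ) f terminates at order 3
exp(∇ + Δ) f = -(7/4)x^3 - (19/2)x^2 - 24x - 69/2

the image equals g(x) = -(7/4)x^3 - (19/2)x^2 - 24x - 69/2


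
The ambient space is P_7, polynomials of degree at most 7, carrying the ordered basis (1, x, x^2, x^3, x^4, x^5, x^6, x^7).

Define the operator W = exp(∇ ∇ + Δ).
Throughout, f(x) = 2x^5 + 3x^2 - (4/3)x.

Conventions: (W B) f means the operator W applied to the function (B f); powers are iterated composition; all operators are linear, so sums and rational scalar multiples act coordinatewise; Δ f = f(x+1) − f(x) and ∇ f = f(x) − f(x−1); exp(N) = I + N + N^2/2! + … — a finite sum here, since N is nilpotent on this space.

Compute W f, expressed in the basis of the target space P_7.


g(x) = 2x^5 + 10x^4 + 80x^3 + 103x^2 + (1244/3)x + 104/3

order-1 term: 10x^4 + 60x^3 - 100x^2 + 156x - 151/3
order-2 term: 20x^3 + 180x^2 + 70x - 147
order-3 term: 20x^2 + 180x + 170
order-4 term: 10x + 60
order-5 term: 2
the series for exp(∇ ∇ + Δ) f terminates at order 5
exp(∇ ∇ + Δ) f = 2x^5 + 10x^4 + 80x^3 + 103x^2 + (1244/3)x + 104/3


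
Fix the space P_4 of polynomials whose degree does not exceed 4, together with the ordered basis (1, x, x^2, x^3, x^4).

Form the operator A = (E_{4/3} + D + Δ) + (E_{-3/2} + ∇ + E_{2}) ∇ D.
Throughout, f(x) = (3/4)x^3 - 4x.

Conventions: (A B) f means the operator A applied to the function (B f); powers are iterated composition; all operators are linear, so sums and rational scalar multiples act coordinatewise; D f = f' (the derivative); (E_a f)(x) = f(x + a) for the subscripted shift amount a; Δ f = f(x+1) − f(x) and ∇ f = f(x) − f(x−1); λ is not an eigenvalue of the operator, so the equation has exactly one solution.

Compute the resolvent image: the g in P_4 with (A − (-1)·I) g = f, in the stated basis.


write g with unknown coordinates in the stated basis and equate coefficients in (A − (-1)·I) g = f
solving from the highest basis element down gives g = (3/8)x^3 - (15/8)x^2 + (7/16)x + 319/72
check: A g = (3/8)x^3 + (15/8)x^2 - (71/16)x - 319/72
so A g − (-1)·g = (3/4)x^3 - 4x = f ✓

g(x) = (3/8)x^3 - (15/8)x^2 + (7/16)x + 319/72
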